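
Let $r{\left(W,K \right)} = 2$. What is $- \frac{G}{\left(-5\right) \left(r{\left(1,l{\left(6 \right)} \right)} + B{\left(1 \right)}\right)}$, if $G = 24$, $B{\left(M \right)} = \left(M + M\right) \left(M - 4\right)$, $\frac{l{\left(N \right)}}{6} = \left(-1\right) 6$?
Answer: $- \frac{6}{5} \approx -1.2$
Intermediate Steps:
$l{\left(N \right)} = -36$ ($l{\left(N \right)} = 6 \left(\left(-1\right) 6\right) = 6 \left(-6\right) = -36$)
$B{\left(M \right)} = 2 M \left(-4 + M\right)$
$- \frac{G}{\left(-5\right) \left(r{\left(1,l{\left(6 \right)} \right)} + B{\left(1 \right)}\right)} = - \frac{24}{\left(-5\right) \left(2 + 2 \cdot 1 \left(-4 + 1\right)\right)} = - \frac{24}{\left(-5\right) \left(2 + 2 \cdot 1 \left(-3\right)\right)} = - \frac{24}{\left(-5\right) \left(2 - 6\right)} = - \frac{24}{\left(-5\right) \left(-4\right)} = - \frac{24}{20} = \left(-1\right) \frac{6}{5} = - \frac{6}{5}$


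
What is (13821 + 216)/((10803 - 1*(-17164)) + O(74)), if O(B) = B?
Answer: 4679/9347 ≈ 0.50059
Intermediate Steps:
(13821 + 216)/((10803 - 1*(-17164)) + O(74)) = (13821 + 216)/((10803 - 1*(-17164)) + 74) = 14037/((10803 + 17164) + 74) = 14037/(27967 + 74) = 14037/28041 = 14037*(1/28041) = 4679/9347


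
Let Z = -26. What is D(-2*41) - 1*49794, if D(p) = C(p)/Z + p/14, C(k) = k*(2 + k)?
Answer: -4554747/91 ≈ -50052.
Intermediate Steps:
D(p) = p/14 - p*(2 + p)/26 (D(p) = (p*(2 + p))/(-26) + p/14 = (p*(2 + p))*(-1/26) + p*(1/14) = -p*(2 + p)/26 + p/14 = p/14 - p*(2 + p)/26)
D(-2*41) - 1*49794 = (-2*41)*(-1 - (-14)*41)/182 - 1*49794 = (1/182)*(-82)*(-1 - 7*(-82)) - 49794 = (1/182)*(-82)*(-1 + 574) - 49794 = (1/182)*(-82)*573 - 49794 = -23493/91 - 49794 = -4554747/91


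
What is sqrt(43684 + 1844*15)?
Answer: 28*sqrt(91) ≈ 267.10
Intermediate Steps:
sqrt(43684 + 1844*15) = sqrt(43684 + 27660) = sqrt(71344) = 28*sqrt(91)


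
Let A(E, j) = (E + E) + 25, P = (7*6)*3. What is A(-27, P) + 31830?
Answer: 31801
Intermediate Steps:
P = 126 (P = 42*3 = 126)
A(E, j) = 25 + 2*E (A(E, j) = 2*E + 25 = 25 + 2*E)
A(-27, P) + 31830 = (25 + 2*(-27)) + 31830 = (25 - 54) + 31830 = -29 + 31830 = 31801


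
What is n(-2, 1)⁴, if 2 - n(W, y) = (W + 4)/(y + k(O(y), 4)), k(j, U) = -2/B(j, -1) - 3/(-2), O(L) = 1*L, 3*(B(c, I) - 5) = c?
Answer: 104976/83521 ≈ 1.2569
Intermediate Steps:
B(c, I) = 5 + c/3
O(L) = L
k(j, U) = 3/2 - 2/(5 + j/3) (k(j, U) = -2/(5 + j/3) - 3/(-2) = -2/(5 + j/3) - 3*(-½) = -2/(5 + j/3) + 3/2 = 3/2 - 2/(5 + j/3))
n(W, y) = 2 - (4 + W)/(y + 3*(11 + y)/(2*(15 + y))) (n(W, y) = 2 - (W + 4)/(y + 3*(11 + y)/(2*(15 + y))) = 2 - (4 + W)/(y + 3*(11 + y)/(2*(15 + y))))
n(-2, 1)⁴ = (2*(-27 - 15*(-2) + 2*1² + 29*1 - 1*(-2)*1)/(33 + 2*1² + 33*1))⁴ = (2*(-27 + 30 + 2*1 + 29 + 2)/(33 + 2*1 + 33))⁴ = (2*(-27 + 30 + 2 + 29 + 2)/(33 + 2 + 33))⁴ = (2*36/68)⁴ = (2*(1/68)*36)⁴ = (18/17)⁴ = 104976/83521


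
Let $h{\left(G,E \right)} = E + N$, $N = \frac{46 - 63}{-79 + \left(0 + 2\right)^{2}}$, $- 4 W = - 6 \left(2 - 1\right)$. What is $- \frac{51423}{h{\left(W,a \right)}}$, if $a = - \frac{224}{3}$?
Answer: $\frac{1285575}{1861} \approx 690.8$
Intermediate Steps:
$W = \frac{3}{2}$ ($W = - \frac{\left(-6\right) \left(2 - 1\right)}{4} = - \frac{\left(-6\right) 1}{4} = \left(- \frac{1}{4}\right) \left(-6\right) = \frac{3}{2} \approx 1.5$)
$N = \frac{17}{75}$ ($N = - \frac{17}{-79 + 2^{2}} = - \frac{17}{-79 + 4} = - \frac{17}{-75} = \left(-17\right) \left(- \frac{1}{75}\right) = \frac{17}{75} \approx 0.22667$)
$a = - \frac{224}{3}$ ($a = \left(-224\right) \frac{1}{3} = - \frac{224}{3} \approx -74.667$)
$h{\left(G,E \right)} = \frac{17}{75} + E$ ($h{\left(G,E \right)} = E + \frac{17}{75} = \frac{17}{75} + E$)
$- \frac{51423}{h{\left(W,a \right)}} = - \frac{51423}{\frac{17}{75} - \frac{224}{3}} = - \frac{51423}{- \frac{1861}{25}} = \left(-51423\right) \left(- \frac{25}{1861}\right) = \frac{1285575}{1861}$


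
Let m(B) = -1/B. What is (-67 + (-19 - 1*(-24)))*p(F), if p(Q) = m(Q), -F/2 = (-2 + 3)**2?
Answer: -31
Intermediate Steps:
F = -2 (F = -2*(-2 + 3)**2 = -2*1**2 = -2*1 = -2)
p(Q) = -1/Q
(-67 + (-19 - 1*(-24)))*p(F) = (-67 + (-19 - 1*(-24)))*(-1/(-2)) = (-67 + (-19 + 24))*(-1*(-1/2)) = (-67 + 5)*(1/2) = -62*1/2 = -31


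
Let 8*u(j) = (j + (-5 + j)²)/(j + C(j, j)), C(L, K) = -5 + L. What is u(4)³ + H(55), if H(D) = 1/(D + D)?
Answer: 13787/760320 ≈ 0.018133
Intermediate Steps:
u(j) = (j + (-5 + j)²)/(8*(-5 + 2*j)) (u(j) = ((j + (-5 + j)²)/(j + (-5 + j)))/8 = ((j + (-5 + j)²)/(-5 + 2*j))/8 = (j + (-5 + j)²)/(8*(-5 + 2*j)))
H(D) = 1/(2*D)
u(4)³ + H(55) = ((4 + (-5 + 4)²)/(8*(-5 + 2*4)))³ + (½)/55 = ((4 + (-1)²)/(8*(-5 + 8)))³ + (½)*(1/55) = ((⅛)*(4 + 1)/3)³ + 1/110 = ((⅛)*(⅓)*5)³ + 1/110 = (5/24)³ + 1/110 = 125/13824 + 1/110 = 13787/760320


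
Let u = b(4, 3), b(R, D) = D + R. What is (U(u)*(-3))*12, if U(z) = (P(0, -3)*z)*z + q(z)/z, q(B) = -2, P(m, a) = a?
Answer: 37116/7 ≈ 5302.3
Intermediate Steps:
u = 7 (u = 3 + 4 = 7)
U(z) = -3*z² - 2/z (U(z) = (-3*z)*z - 2/z = -3*z² - 2/z)
(U(u)*(-3))*12 = (((-2 - 3*7³)/7)*(-3))*12 = (((-2 - 3*343)/7)*(-3))*12 = (((-2 - 1029)/7)*(-3))*12 = (((⅐)*(-1031))*(-3))*12 = -1031/7*(-3)*12 = (3093/7)*12 = 37116/7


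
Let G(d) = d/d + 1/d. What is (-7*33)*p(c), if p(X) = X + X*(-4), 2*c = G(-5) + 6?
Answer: 11781/5 ≈ 2356.2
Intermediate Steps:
G(d) = 1 + 1/d
c = 17/5 (c = ((1 - 5)/(-5) + 6)/2 = (-⅕*(-4) + 6)/2 = (⅘ + 6)/2 = (½)*(34/5) = 17/5 ≈ 3.4000)
p(X) = -3*X (p(X) = X - 4*X = -3*X)
(-7*33)*p(c) = (-7*33)*(-3*17/5) = -231*(-51/5) = 11781/5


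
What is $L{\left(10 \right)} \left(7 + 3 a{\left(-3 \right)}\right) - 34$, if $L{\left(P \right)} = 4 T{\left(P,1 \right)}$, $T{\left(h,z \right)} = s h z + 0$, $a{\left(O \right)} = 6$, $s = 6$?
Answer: $5966$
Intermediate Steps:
$T{\left(h,z \right)} = 6 h z$ ($T{\left(h,z \right)} = 6 h z + 0 = 6 h z$)
$L{\left(P \right)} = 24 P$ ($L{\left(P \right)} = 4 \cdot 6 P 1 = 4 \cdot 6 P = 24 P$)
$L{\left(10 \right)} \left(7 + 3 a{\left(-3 \right)}\right) - 34 = 24 \cdot 10 \left(7 + 3 \cdot 6\right) - 34 = 240 \left(7 + 18\right) - 34 = 240 \cdot 25 - 34 = 6000 - 34 = 5966$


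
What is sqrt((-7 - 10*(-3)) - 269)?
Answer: I*sqrt(246) ≈ 15.684*I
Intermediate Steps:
sqrt((-7 - 10*(-3)) - 269) = sqrt((-7 + 30) - 269) = sqrt(23 - 269) = sqrt(-246) = I*sqrt(246)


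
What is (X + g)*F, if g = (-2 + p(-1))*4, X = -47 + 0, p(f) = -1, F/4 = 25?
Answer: -5900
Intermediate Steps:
F = 100 (F = 4*25 = 100)
X = -47
g = -12 (g = (-2 - 1)*4 = -3*4 = -12)
(X + g)*F = (-47 - 12)*100 = -59*100 = -5900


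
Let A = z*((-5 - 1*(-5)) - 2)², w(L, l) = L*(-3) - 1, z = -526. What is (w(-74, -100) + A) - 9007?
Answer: -10890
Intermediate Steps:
w(L, l) = -1 - 3*L (w(L, l) = -3*L - 1 = -1 - 3*L)
A = -2104 (A = -526*((-5 - 1*(-5)) - 2)² = -526*((-5 + 5) - 2)² = -526*(0 - 2)² = -526*(-2)² = -526*4 = -2104)
(w(-74, -100) + A) - 9007 = ((-1 - 3*(-74)) - 2104) - 9007 = ((-1 + 222) - 2104) - 9007 = (221 - 2104) - 9007 = -1883 - 9007 = -10890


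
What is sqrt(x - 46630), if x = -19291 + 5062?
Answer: I*sqrt(60859) ≈ 246.7*I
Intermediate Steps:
x = -14229
sqrt(x - 46630) = sqrt(-14229 - 46630) = sqrt(-60859) = I*sqrt(60859)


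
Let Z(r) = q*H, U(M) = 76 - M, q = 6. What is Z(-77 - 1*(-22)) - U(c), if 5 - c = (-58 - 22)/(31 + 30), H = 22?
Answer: 3801/61 ≈ 62.311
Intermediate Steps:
c = 385/61 (c = 5 - (-58 - 22)/(31 + 30) = 5 - (-80)/61 = 5 - 1*(-80/61) = 5 + 80/61 = 385/61 ≈ 6.3115)
Z(r) = 132 (Z(r) = 6*22 = 132)
Z(-77 - 1*(-22)) - U(c) = 132 - (76 - 1*385/61) = 132 - (76 - 385/61) = 132 - 1*4251/61 = 132 - 4251/61 = 3801/61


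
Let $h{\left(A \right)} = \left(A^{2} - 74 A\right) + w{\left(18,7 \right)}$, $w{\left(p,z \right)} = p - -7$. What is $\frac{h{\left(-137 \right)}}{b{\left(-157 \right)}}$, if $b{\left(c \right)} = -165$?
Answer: $- \frac{9644}{55} \approx -175.35$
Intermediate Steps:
$w{\left(p,z \right)} = 7 + p$ ($w{\left(p,z \right)} = p + 7 = 7 + p$)
$h{\left(A \right)} = 25 + A^{2} - 74 A$ ($h{\left(A \right)} = \left(A^{2} - 74 A\right) + \left(7 + 18\right) = \left(A^{2} - 74 A\right) + 25 = 25 + A^{2} - 74 A$)
$\frac{h{\left(-137 \right)}}{b{\left(-157 \right)}} = \frac{25 + \left(-137\right)^{2} - -10138}{-165} = \left(25 + 18769 + 10138\right) \left(- \frac{1}{165}\right) = 28932 \left(- \frac{1}{165}\right) = - \frac{9644}{55}$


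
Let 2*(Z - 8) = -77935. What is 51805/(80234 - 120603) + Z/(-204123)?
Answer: -6001223973/5493494258 ≈ -1.0924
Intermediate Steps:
Z = -77919/2 (Z = 8 + (1/2)*(-77935) = 8 - 77935/2 = -77919/2 ≈ -38960.)
51805/(80234 - 120603) + Z/(-204123) = 51805/(80234 - 120603) - 77919/2/(-204123) = 51805/(-40369) - 77919/2*(-1/204123) = 51805*(-1/40369) + 25973/136082 = -51805/40369 + 25973/136082 = -6001223973/5493494258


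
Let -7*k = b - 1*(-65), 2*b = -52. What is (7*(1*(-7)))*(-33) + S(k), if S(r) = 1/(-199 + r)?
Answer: 2315537/1432 ≈ 1617.0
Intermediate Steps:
b = -26 (b = (½)*(-52) = -26)
k = -39/7 (k = -(-26 - 1*(-65))/7 = -(-26 + 65)/7 = -⅐*39 = -39/7 ≈ -5.5714)
(7*(1*(-7)))*(-33) + S(k) = (7*(1*(-7)))*(-33) + 1/(-199 - 39/7) = (7*(-7))*(-33) + 1/(-1432/7) = -49*(-33) - 7/1432 = 1617 - 7/1432 = 2315537/1432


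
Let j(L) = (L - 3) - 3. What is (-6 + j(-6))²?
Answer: 324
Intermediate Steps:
j(L) = -6 + L (j(L) = (-3 + L) - 3 = -6 + L)
(-6 + j(-6))² = (-6 + (-6 - 6))² = (-6 - 12)² = (-18)² = 324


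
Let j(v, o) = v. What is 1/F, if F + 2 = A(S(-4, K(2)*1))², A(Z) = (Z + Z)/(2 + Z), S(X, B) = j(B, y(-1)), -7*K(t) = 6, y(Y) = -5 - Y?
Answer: 4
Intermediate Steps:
K(t) = -6/7 (K(t) = -⅐*6 = -6/7)
S(X, B) = B
A(Z) = 2*Z/(2 + Z) (A(Z) = (2*Z)/(2 + Z) = 2*Z/(2 + Z))
F = ¼ (F = -2 + (2*(-6/7*1)/(2 - 6/7*1))² = -2 + (2*(-6/7)/(2 - 6/7))² = -2 + (2*(-6/7)/(8/7))² = -2 + (2*(-6/7)*(7/8))² = -2 + (-3/2)² = -2 + 9/4 = ¼ ≈ 0.25000)
1/F = 1/(¼) = 4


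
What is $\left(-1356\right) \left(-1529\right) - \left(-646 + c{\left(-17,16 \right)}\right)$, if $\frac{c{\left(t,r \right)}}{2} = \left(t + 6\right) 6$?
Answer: $2074102$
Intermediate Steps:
$c{\left(t,r \right)} = 72 + 12 t$ ($c{\left(t,r \right)} = 2 \left(t + 6\right) 6 = 2 \left(6 + t\right) 6 = 2 \left(36 + 6 t\right) = 72 + 12 t$)
$\left(-1356\right) \left(-1529\right) - \left(-646 + c{\left(-17,16 \right)}\right) = \left(-1356\right) \left(-1529\right) + \left(646 - \left(72 + 12 \left(-17\right)\right)\right) = 2073324 + \left(646 - \left(72 - 204\right)\right) = 2073324 + \left(646 - -132\right) = 2073324 + \left(646 + 132\right) = 2073324 + 778 = 2074102$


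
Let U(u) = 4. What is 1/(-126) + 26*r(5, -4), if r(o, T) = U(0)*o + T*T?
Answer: 117935/126 ≈ 935.99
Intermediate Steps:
r(o, T) = T² + 4*o (r(o, T) = 4*o + T*T = 4*o + T² = T² + 4*o)
1/(-126) + 26*r(5, -4) = 1/(-126) + 26*((-4)² + 4*5) = -1/126 + 26*(16 + 20) = -1/126 + 26*36 = -1/126 + 936 = 117935/126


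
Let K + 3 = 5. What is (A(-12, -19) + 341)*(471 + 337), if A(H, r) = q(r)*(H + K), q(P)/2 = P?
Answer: 582568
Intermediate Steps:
K = 2 (K = -3 + 5 = 2)
q(P) = 2*P
A(H, r) = 2*r*(2 + H) (A(H, r) = (2*r)*(H + 2) = (2*r)*(2 + H) = 2*r*(2 + H))
(A(-12, -19) + 341)*(471 + 337) = (2*(-19)*(2 - 12) + 341)*(471 + 337) = (2*(-19)*(-10) + 341)*808 = (380 + 341)*808 = 721*808 = 582568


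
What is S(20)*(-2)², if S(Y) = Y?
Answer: 80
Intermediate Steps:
S(20)*(-2)² = 20*(-2)² = 20*4 = 80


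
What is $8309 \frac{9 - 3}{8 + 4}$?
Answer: $\frac{8309}{2} \approx 4154.5$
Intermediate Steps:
$8309 \frac{9 - 3}{8 + 4} = 8309 \cdot \frac{6}{12} = 8309 \cdot 6 \cdot \frac{1}{12} = 8309 \cdot \frac{1}{2} = \frac{8309}{2}$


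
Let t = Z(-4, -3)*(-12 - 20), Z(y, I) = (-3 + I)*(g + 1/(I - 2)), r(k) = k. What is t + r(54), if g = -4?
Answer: -3762/5 ≈ -752.40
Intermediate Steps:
Z(y, I) = (-4 + 1/(-2 + I))*(-3 + I) (Z(y, I) = (-3 + I)*(-4 + 1/(I - 2)) = (-3 + I)*(-4 + 1/(-2 + I)) = (-4 + 1/(-2 + I))*(-3 + I))
t = -4032/5 (t = ((-27 - 4*(-3)**2 + 21*(-3))/(-2 - 3))*(-12 - 20) = ((-27 - 4*9 - 63)/(-5))*(-32) = -(-27 - 36 - 63)/5*(-32) = -1/5*(-126)*(-32) = (126/5)*(-32) = -4032/5 ≈ -806.40)
t + r(54) = -4032/5 + 54 = -3762/5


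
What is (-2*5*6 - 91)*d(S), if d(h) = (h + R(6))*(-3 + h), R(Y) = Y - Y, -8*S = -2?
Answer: 1661/16 ≈ 103.81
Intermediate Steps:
S = ¼ (S = -⅛*(-2) = ¼ ≈ 0.25000)
R(Y) = 0
d(h) = h*(-3 + h) (d(h) = (h + 0)*(-3 + h) = h*(-3 + h))
(-2*5*6 - 91)*d(S) = (-2*5*6 - 91)*((-3 + ¼)/4) = (-10*6 - 91)*((¼)*(-11/4)) = (-60 - 91)*(-11/16) = -151*(-11/16) = 1661/16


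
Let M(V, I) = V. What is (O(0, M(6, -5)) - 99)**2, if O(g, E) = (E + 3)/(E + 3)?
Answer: 9604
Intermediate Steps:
O(g, E) = 1 (O(g, E) = (3 + E)/(3 + E) = 1)
(O(0, M(6, -5)) - 99)**2 = (1 - 99)**2 = (-98)**2 = 9604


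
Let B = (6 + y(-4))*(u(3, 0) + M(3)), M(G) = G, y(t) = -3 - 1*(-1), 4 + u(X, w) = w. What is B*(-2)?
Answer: 8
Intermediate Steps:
u(X, w) = -4 + w
y(t) = -2 (y(t) = -3 + 1 = -2)
B = -4 (B = (6 - 2)*((-4 + 0) + 3) = 4*(-4 + 3) = 4*(-1) = -4)
B*(-2) = -4*(-2) = 8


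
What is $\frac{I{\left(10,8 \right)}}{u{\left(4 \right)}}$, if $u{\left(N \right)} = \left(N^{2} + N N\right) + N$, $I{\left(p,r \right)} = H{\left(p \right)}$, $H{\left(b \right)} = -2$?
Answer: $- \frac{1}{18} \approx -0.055556$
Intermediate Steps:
$I{\left(p,r \right)} = -2$
$u{\left(N \right)} = N + 2 N^{2}$ ($u{\left(N \right)} = \left(N^{2} + N^{2}\right) + N = 2 N^{2} + N = N + 2 N^{2}$)
$\frac{I{\left(10,8 \right)}}{u{\left(4 \right)}} = - \frac{2}{4 \left(1 + 2 \cdot 4\right)} = - \frac{2}{4 \left(1 + 8\right)} = - \frac{2}{4 \cdot 9} = - \frac{2}{36} = \left(-2\right) \frac{1}{36} = - \frac{1}{18}$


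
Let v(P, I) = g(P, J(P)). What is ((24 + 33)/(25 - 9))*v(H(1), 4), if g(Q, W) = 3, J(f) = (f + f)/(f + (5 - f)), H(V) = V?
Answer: 171/16 ≈ 10.688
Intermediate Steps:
J(f) = 2*f/5 (J(f) = (2*f)/5 = (2*f)*(1/5) = 2*f/5)
v(P, I) = 3
((24 + 33)/(25 - 9))*v(H(1), 4) = ((24 + 33)/(25 - 9))*3 = (57/16)*3 = 171/16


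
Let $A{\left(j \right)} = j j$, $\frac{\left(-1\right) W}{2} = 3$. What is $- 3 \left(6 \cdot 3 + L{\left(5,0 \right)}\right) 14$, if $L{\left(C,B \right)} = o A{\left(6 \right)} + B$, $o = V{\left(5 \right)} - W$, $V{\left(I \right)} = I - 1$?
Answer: $-15876$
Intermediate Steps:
$W = -6$ ($W = \left(-2\right) 3 = -6$)
$V{\left(I \right)} = -1 + I$
$A{\left(j \right)} = j^{2}$
$o = 10$ ($o = \left(-1 + 5\right) - -6 = 4 + 6 = 10$)
$L{\left(C,B \right)} = 360 + B$ ($L{\left(C,B \right)} = 10 \cdot 6^{2} + B = 10 \cdot 36 + B = 360 + B$)
$- 3 \left(6 \cdot 3 + L{\left(5,0 \right)}\right) 14 = - 3 \left(6 \cdot 3 + \left(360 + 0\right)\right) 14 = - 3 \left(18 + 360\right) 14 = \left(-3\right) 378 \cdot 14 = \left(-1134\right) 14 = -15876$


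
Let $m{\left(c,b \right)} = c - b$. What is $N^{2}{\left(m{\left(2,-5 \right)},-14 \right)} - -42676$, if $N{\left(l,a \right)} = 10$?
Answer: $42776$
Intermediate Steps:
$N^{2}{\left(m{\left(2,-5 \right)},-14 \right)} - -42676 = 10^{2} - -42676 = 100 + 42676 = 42776$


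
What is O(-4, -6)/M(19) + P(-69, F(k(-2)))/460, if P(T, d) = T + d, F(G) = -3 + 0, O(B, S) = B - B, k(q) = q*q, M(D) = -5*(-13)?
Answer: -18/115 ≈ -0.15652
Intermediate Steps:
M(D) = 65
k(q) = q**2
O(B, S) = 0
F(G) = -3
O(-4, -6)/M(19) + P(-69, F(k(-2)))/460 = 0/65 + (-69 - 3)/460 = 0*(1/65) - 72*1/460 = 0 - 18/115 = -18/115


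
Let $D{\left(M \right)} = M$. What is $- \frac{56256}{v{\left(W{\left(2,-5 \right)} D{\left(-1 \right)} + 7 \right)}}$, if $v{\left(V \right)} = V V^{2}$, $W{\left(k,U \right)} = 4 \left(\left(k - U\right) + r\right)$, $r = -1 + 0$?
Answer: $\frac{56256}{4913} \approx 11.45$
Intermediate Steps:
$r = -1$
$W{\left(k,U \right)} = -4 - 4 U + 4 k$ ($W{\left(k,U \right)} = 4 \left(\left(k - U\right) - 1\right) = 4 \left(-1 + k - U\right) = -4 - 4 U + 4 k$)
$v{\left(V \right)} = V^{3}$
$- \frac{56256}{v{\left(W{\left(2,-5 \right)} D{\left(-1 \right)} + 7 \right)}} = - \frac{56256}{\left(\left(-4 - -20 + 4 \cdot 2\right) \left(-1\right) + 7\right)^{3}} = - \frac{56256}{\left(\left(-4 + 20 + 8\right) \left(-1\right) + 7\right)^{3}} = - \frac{56256}{\left(24 \left(-1\right) + 7\right)^{3}} = - \frac{56256}{\left(-24 + 7\right)^{3}} = - \frac{56256}{\left(-17\right)^{3}} = - \frac{56256}{-4913} = \left(-56256\right) \left(- \frac{1}{4913}\right) = \frac{56256}{4913}$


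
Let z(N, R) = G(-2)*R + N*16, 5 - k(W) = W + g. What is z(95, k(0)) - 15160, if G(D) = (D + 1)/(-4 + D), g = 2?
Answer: -27279/2 ≈ -13640.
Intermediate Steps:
G(D) = (1 + D)/(-4 + D)
k(W) = 3 - W (k(W) = 5 - (W + 2) = 5 - (2 + W) = 5 + (-2 - W) = 3 - W)
z(N, R) = 16*N + R/6 (z(N, R) = ((1 - 2)/(-4 - 2))*R + N*16 = (-1/(-6))*R + 16*N = (-⅙*(-1))*R + 16*N = R/6 + 16*N = 16*N + R/6)
z(95, k(0)) - 15160 = (16*95 + (3 - 1*0)/6) - 15160 = (1520 + (3 + 0)/6) - 15160 = (1520 + (⅙)*3) - 15160 = (1520 + ½) - 15160 = 3041/2 - 15160 = -27279/2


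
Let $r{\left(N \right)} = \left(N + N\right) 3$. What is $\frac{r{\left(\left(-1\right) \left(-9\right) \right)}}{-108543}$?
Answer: $- \frac{18}{36181} \approx -0.0004975$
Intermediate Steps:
$r{\left(N \right)} = 6 N$ ($r{\left(N \right)} = 2 N 3 = 6 N$)
$\frac{r{\left(\left(-1\right) \left(-9\right) \right)}}{-108543} = \frac{6 \left(\left(-1\right) \left(-9\right)\right)}{-108543} = 6 \cdot 9 \left(- \frac{1}{108543}\right) = 54 \left(- \frac{1}{108543}\right) = - \frac{18}{36181}$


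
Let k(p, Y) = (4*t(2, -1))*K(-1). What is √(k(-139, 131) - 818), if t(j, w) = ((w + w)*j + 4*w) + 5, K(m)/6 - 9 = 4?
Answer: I*√1754 ≈ 41.881*I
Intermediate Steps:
K(m) = 78 (K(m) = 54 + 6*4 = 54 + 24 = 78)
t(j, w) = 5 + 4*w + 2*j*w (t(j, w) = ((2*w)*j + 4*w) + 5 = (2*j*w + 4*w) + 5 = (4*w + 2*j*w) + 5 = 5 + 4*w + 2*j*w)
k(p, Y) = -936 (k(p, Y) = (4*(5 + 4*(-1) + 2*2*(-1)))*78 = (4*(5 - 4 - 4))*78 = (4*(-3))*78 = -12*78 = -936)
√(k(-139, 131) - 818) = √(-936 - 818) = √(-1754) = I*√1754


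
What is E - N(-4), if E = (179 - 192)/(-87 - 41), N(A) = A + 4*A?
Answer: 2573/128 ≈ 20.102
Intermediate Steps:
N(A) = 5*A
E = 13/128 (E = -13/(-128) = -13*(-1/128) = 13/128 ≈ 0.10156)
E - N(-4) = 13/128 - 5*(-4) = 13/128 - 1*(-20) = 13/128 + 20 = 2573/128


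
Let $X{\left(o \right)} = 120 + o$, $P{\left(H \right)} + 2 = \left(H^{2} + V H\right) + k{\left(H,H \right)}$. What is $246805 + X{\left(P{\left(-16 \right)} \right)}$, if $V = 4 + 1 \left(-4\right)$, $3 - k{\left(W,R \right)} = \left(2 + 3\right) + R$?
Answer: $247193$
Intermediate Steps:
$k{\left(W,R \right)} = -2 - R$ ($k{\left(W,R \right)} = 3 - \left(\left(2 + 3\right) + R\right) = 3 - \left(5 + R\right) = -2 - R$)
$V = 0$ ($V = 4 - 4 = 0$)
$P{\left(H \right)} = -4 + H^{2} - H$ ($P{\left(H \right)} = -2 - \left(2 + H - H^{2}\right) = -4 + H^{2} - H$)
$246805 + X{\left(P{\left(-16 \right)} \right)} = 246805 + \left(120 - \left(-12 - 256\right)\right) = 246805 + \left(120 + \left(-4 + 256 + 16\right)\right) = 246805 + \left(120 + 268\right) = 246805 + 388 = 247193$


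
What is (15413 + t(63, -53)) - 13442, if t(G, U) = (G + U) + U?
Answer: 1928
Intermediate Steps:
t(G, U) = G + 2*U
(15413 + t(63, -53)) - 13442 = (15413 + (63 + 2*(-53))) - 13442 = (15413 + (63 - 106)) - 13442 = (15413 - 43) - 13442 = 15370 - 13442 = 1928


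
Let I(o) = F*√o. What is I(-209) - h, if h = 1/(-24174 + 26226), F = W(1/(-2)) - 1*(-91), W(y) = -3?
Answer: -1/2052 + 88*I*√209 ≈ -0.00048733 + 1272.2*I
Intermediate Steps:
F = 88 (F = -3 - 1*(-91) = -3 + 91 = 88)
h = 1/2052 ≈ 0.00048733
I(o) = 88*√o
I(-209) - h = 88*√(-209) - 1*1/2052 = 88*(I*√209) - 1/2052 = 88*I*√209 - 1/2052 = -1/2052 + 88*I*√209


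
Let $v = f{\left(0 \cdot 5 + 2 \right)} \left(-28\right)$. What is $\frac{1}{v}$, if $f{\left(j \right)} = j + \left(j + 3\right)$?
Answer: $- \frac{1}{196} \approx -0.005102$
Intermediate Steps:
$f{\left(j \right)} = 3 + 2 j$ ($f{\left(j \right)} = j + \left(3 + j\right) = 3 + 2 j$)
$v = -196$ ($v = \left(3 + 2 \left(0 \cdot 5 + 2\right)\right) \left(-28\right) = \left(3 + 2 \left(0 + 2\right)\right) \left(-28\right) = \left(3 + 2 \cdot 2\right) \left(-28\right) = \left(3 + 4\right) \left(-28\right) = 7 \left(-28\right) = -196$)
$\frac{1}{v} = \frac{1}{-196} = - \frac{1}{196}$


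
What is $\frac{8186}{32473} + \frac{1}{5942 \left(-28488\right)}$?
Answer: $\frac{1385690814983}{5496889676208} \approx 0.25209$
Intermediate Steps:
$\frac{8186}{32473} + \frac{1}{5942 \left(-28488\right)} = 8186 \cdot \frac{1}{32473} + \frac{1}{5942} \left(- \frac{1}{28488}\right) = \frac{8186}{32473} - \frac{1}{169275696} = \frac{1385690814983}{5496889676208}$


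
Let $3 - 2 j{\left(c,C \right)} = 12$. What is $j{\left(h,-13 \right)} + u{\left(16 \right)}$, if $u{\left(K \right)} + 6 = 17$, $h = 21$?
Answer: $\frac{13}{2} \approx 6.5$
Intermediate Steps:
$u{\left(K \right)} = 11$ ($u{\left(K \right)} = -6 + 17 = 11$)
$j{\left(c,C \right)} = - \frac{9}{2}$ ($j{\left(c,C \right)} = \frac{3}{2} - 6 = - \frac{9}{2}$)
$j{\left(h,-13 \right)} + u{\left(16 \right)} = - \frac{9}{2} + 11 = \frac{13}{2}$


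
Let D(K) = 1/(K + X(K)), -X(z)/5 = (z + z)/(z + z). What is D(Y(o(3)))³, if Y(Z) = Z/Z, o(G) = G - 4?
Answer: -1/64 ≈ -0.015625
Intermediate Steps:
X(z) = -5 (X(z) = -5*(z + z)/(z + z) = -5*2*z/(2*z) = -5*2*z*1/(2*z) = -5*1 = -5)
o(G) = -4 + G
Y(Z) = 1
D(K) = 1/(-5 + K) (D(K) = 1/(K - 5) = 1/(-5 + K))
D(Y(o(3)))³ = (1/(-5 + 1))³ = (1/(-4))³ = (-¼)³ = -1/64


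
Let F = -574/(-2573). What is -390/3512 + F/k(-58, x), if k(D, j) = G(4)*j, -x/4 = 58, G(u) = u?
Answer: -58327253/524109808 ≈ -0.11129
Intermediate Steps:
x = -232 (x = -4*58 = -232)
F = 574/2573 (F = -574*(-1/2573) = 574/2573 ≈ 0.22309)
k(D, j) = 4*j
-390/3512 + F/k(-58, x) = -390/3512 + 574/(2573*((4*(-232)))) = -390*1/3512 + (574/2573)/(-928) = -195/1756 + (574/2573)*(-1/928) = -195/1756 - 287/1193872 = -58327253/524109808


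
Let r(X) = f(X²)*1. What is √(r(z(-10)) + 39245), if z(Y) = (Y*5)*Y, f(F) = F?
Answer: √289245 ≈ 537.82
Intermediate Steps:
z(Y) = 5*Y² (z(Y) = (5*Y)*Y = 5*Y²)
r(X) = X² (r(X) = X²*1 = X²)
√(r(z(-10)) + 39245) = √((5*(-10)²)² + 39245) = √((5*100)² + 39245) = √(500² + 39245) = √(250000 + 39245) = √289245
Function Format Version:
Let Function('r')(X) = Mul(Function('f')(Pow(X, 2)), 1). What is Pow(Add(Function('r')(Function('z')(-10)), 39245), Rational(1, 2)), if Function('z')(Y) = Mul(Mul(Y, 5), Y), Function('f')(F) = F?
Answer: Pow(289245, Rational(1, 2)) ≈ 537.82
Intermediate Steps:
Function('z')(Y) = Mul(5, Pow(Y, 2)) (Function('z')(Y) = Mul(Mul(5, Y), Y) = Mul(5, Pow(Y, 2)))
Function('r')(X) = Pow(X, 2) (Function('r')(X) = Mul(Pow(X, 2), 1) = Pow(X, 2))
Pow(Add(Function('r')(Function('z')(-10)), 39245), Rational(1, 2)) = Pow(Add(Pow(Mul(5, Pow(-10, 2)), 2), 39245), Rational(1, 2)) = Pow(Add(Pow(Mul(5, 100), 2), 39245), Rational(1, 2)) = Pow(Add(Pow(500, 2), 39245), Rational(1, 2)) = Pow(Add(250000, 39245), Rational(1, 2)) = Pow(289245, Rational(1, 2))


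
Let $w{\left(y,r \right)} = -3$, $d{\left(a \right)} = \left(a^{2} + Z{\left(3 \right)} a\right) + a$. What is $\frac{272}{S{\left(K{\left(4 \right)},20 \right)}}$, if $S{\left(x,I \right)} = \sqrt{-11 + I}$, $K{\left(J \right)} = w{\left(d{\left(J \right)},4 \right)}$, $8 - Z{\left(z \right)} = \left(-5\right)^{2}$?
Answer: $\frac{272}{3} \approx 90.667$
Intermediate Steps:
$Z{\left(z \right)} = -17$ ($Z{\left(z \right)} = 8 - \left(-5\right)^{2} = 8 - 25 = -17$)
$d{\left(a \right)} = a^{2} - 16 a$ ($d{\left(a \right)} = \left(a^{2} - 17 a\right) + a = a^{2} - 16 a$)
$K{\left(J \right)} = -3$
$\frac{272}{S{\left(K{\left(4 \right)},20 \right)}} = \frac{272}{\sqrt{-11 + 20}} = \frac{272}{\sqrt{9}} = \frac{272}{3}$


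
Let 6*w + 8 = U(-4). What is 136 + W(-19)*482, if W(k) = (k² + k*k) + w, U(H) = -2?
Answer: 1042010/3 ≈ 3.4734e+5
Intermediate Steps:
w = -5/3 (w = -4/3 + (⅙)*(-2) = -4/3 - ⅓ = -5/3 ≈ -1.6667)
W(k) = -5/3 + 2*k² (W(k) = (k² + k*k) - 5/3 = (k² + k²) - 5/3 = 2*k² - 5/3 = -5/3 + 2*k²)
136 + W(-19)*482 = 136 + (-5/3 + 2*(-19)²)*482 = 136 + (-5/3 + 2*361)*482 = 136 + (-5/3 + 722)*482 = 136 + (2161/3)*482 = 136 + 1041602/3 = 1042010/3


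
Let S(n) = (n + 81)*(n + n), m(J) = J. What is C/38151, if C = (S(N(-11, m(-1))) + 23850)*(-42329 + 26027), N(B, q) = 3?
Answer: -4901468/471 ≈ -10407.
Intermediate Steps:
S(n) = 2*n*(81 + n) (S(n) = (81 + n)*(2*n) = 2*n*(81 + n))
C = -397018908 (C = (2*3*(81 + 3) + 23850)*(-42329 + 26027) = (2*3*84 + 23850)*(-16302) = (504 + 23850)*(-16302) = 24354*(-16302) = -397018908)
C/38151 = -397018908/38151 = -397018908*1/38151 = -4901468/471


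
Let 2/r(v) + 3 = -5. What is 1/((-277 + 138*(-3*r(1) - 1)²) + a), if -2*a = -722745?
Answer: 8/2888833 ≈ 2.7693e-6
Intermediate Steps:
a = 722745/2 (a = -½*(-722745) = 722745/2 ≈ 3.6137e+5)
r(v) = -¼ (r(v) = 2/(-3 - 5) = 2/(-8) = 2*(-⅛) = -¼)
1/((-277 + 138*(-3*r(1) - 1)²) + a) = 1/((-277 + 138*(-3*(-¼) - 1)²) + 722745/2) = 1/((-277 + 138*(¾ - 1)²) + 722745/2) = 1/((-277 + 138*(-¼)²) + 722745/2) = 1/((-277 + 138*(1/16)) + 722745/2) = 1/((-277 + 69/8) + 722745/2) = 1/(-2147/8 + 722745/2) = 1/(2888833/8) = 8/2888833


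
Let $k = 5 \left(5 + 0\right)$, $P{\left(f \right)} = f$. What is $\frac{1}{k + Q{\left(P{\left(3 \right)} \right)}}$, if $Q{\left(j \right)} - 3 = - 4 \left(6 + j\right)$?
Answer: $- \frac{1}{8} \approx -0.125$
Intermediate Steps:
$k = 25$ ($k = 5 \cdot 5 = 25$)
$Q{\left(j \right)} = -21 - 4 j$ ($Q{\left(j \right)} = 3 - 4 \left(6 + j\right) = 3 - \left(24 + 4 j\right) = -21 - 4 j$)
$\frac{1}{k + Q{\left(P{\left(3 \right)} \right)}} = \frac{1}{25 - 33} = \frac{1}{-8} = - \frac{1}{8}$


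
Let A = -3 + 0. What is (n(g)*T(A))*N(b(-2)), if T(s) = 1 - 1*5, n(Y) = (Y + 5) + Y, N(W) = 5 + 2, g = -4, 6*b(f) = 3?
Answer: 84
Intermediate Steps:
b(f) = ½ (b(f) = (⅙)*3 = ½)
N(W) = 7
n(Y) = 5 + 2*Y (n(Y) = (5 + Y) + Y = 5 + 2*Y)
A = -3
T(s) = -4 (T(s) = 1 - 5 = -4)
(n(g)*T(A))*N(b(-2)) = ((5 + 2*(-4))*(-4))*7 = ((5 - 8)*(-4))*7 = -3*(-4)*7 = 12*7 = 84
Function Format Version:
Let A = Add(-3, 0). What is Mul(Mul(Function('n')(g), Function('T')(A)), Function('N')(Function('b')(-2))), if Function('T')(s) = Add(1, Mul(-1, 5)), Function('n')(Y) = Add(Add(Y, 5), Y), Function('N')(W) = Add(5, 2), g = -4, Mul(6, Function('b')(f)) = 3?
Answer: 84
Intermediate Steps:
Function('b')(f) = Rational(1, 2) (Function('b')(f) = Mul(Rational(1, 6), 3) = Rational(1, 2))
Function('N')(W) = 7
Function('n')(Y) = Add(5, Mul(2, Y)) (Function('n')(Y) = Add(Add(5, Y), Y) = Add(5, Mul(2, Y)))
A = -3
Function('T')(s) = -4 (Function('T')(s) = Add(1, -5) = -4)
Mul(Mul(Function('n')(g), Function('T')(A)), Function('N')(Function('b')(-2))) = Mul(Mul(Add(5, Mul(2, -4)), -4), 7) = Mul(Mul(Add(5, -8), -4), 7) = Mul(Mul(-3, -4), 7) = Mul(12, 7) = 84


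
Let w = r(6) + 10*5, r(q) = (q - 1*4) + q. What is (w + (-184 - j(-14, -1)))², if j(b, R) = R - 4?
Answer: 14641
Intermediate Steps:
r(q) = -4 + 2*q (r(q) = (q - 4) + q = (-4 + q) + q = -4 + 2*q)
j(b, R) = -4 + R
w = 58 (w = (-4 + 2*6) + 10*5 = (-4 + 12) + 50 = 8 + 50 = 58)
(w + (-184 - j(-14, -1)))² = (58 + (-184 - (-4 - 1)))² = (58 + (-184 - 1*(-5)))² = (58 + (-184 + 5))² = (58 - 179)² = (-121)² = 14641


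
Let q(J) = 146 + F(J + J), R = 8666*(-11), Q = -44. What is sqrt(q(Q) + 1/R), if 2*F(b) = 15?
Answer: sqrt(348715377010)/47663 ≈ 12.390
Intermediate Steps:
F(b) = 15/2 (F(b) = (1/2)*15 = 15/2)
R = -95326
q(J) = 307/2 (q(J) = 146 + 15/2 = 307/2)
sqrt(q(Q) + 1/R) = sqrt(307/2 + 1/(-95326)) = sqrt(307/2 - 1/95326) = sqrt(7316270/47663) = sqrt(348715377010)/47663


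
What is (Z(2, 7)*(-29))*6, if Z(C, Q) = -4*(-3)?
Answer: -2088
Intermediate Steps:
Z(C, Q) = 12
(Z(2, 7)*(-29))*6 = (12*(-29))*6 = -348*6 = -2088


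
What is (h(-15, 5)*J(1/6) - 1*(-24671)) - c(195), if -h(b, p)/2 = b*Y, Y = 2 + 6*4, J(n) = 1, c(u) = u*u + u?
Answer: -12769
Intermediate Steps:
c(u) = u + u² (c(u) = u² + u = u + u²)
Y = 26 (Y = 2 + 24 = 26)
h(b, p) = -52*b (h(b, p) = -2*b*26 = -52*b)
(h(-15, 5)*J(1/6) - 1*(-24671)) - c(195) = (-52*(-15)*1 - 1*(-24671)) - 195*(1 + 195) = (780*1 + 24671) - 195*196 = (780 + 24671) - 1*38220 = 25451 - 38220 = -12769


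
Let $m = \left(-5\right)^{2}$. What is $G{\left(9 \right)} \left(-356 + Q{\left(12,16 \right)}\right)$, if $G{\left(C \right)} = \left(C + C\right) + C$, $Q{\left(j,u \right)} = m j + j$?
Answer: $-1188$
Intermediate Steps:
$m = 25$
$Q{\left(j,u \right)} = 26 j$ ($Q{\left(j,u \right)} = 25 j + j = 26 j$)
$G{\left(C \right)} = 3 C$ ($G{\left(C \right)} = 2 C + C = 3 C$)
$G{\left(9 \right)} \left(-356 + Q{\left(12,16 \right)}\right) = 3 \cdot 9 \left(-356 + 26 \cdot 12\right) = 27 \left(-356 + 312\right) = 27 \left(-44\right) = -1188$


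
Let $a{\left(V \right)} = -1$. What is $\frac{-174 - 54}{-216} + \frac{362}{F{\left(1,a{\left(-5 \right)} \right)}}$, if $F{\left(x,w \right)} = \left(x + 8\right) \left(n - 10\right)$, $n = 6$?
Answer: $-9$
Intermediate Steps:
$F{\left(x,w \right)} = -32 - 4 x$ ($F{\left(x,w \right)} = \left(x + 8\right) \left(6 - 10\right) = \left(8 + x\right) \left(-4\right) = -32 - 4 x$)
$\frac{-174 - 54}{-216} + \frac{362}{F{\left(1,a{\left(-5 \right)} \right)}} = \frac{-174 - 54}{-216} + \frac{362}{-32 - 4} = \left(-228\right) \left(- \frac{1}{216}\right) + \frac{362}{-32 - 4} = \frac{19}{18} + \frac{362}{-36} = \frac{19}{18} + 362 \left(- \frac{1}{36}\right) = \frac{19}{18} - \frac{181}{18} = -9$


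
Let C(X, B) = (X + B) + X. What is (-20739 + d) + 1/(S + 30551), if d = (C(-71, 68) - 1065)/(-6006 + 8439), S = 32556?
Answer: -3184324062049/153539331 ≈ -20739.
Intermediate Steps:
C(X, B) = B + 2*X (C(X, B) = (B + X) + X = B + 2*X)
d = -1139/2433 (d = ((68 + 2*(-71)) - 1065)/(-6006 + 8439) = ((68 - 142) - 1065)/2433 = (-74 - 1065)*(1/2433) = -1139*1/2433 = -1139/2433 ≈ -0.46815)
(-20739 + d) + 1/(S + 30551) = (-20739 - 1139/2433) + 1/(32556 + 30551) = -50459126/2433 + 1/63107 = -3184324062049/153539331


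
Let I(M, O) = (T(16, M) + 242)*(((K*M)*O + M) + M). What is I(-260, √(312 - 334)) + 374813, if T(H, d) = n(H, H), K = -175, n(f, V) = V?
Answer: 240653 + 11739000*I*√22 ≈ 2.4065e+5 + 5.5061e+7*I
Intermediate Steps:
T(H, d) = H
I(M, O) = 516*M - 45150*M*O (I(M, O) = (16 + 242)*(((-175*M)*O + M) + M) = 258*((-175*M*O + M) + M) = 258*((M - 175*M*O) + M) = 258*(2*M - 175*M*O) = 516*M - 45150*M*O)
I(-260, √(312 - 334)) + 374813 = 258*(-260)*(2 - 175*√(312 - 334)) + 374813 = 258*(-260)*(2 - 175*I*√22) + 374813 = (-134160 + 11739000*I*√22) + 374813 = 240653 + 11739000*I*√22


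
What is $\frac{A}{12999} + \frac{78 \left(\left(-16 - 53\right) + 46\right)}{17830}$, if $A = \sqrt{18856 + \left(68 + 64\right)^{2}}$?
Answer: $- \frac{897}{8915} + \frac{2 \sqrt{9070}}{12999} \approx -0.085964$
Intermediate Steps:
$A = 2 \sqrt{9070}$ ($A = \sqrt{18856 + 132^{2}} = \sqrt{18856 + 17424} = \sqrt{36280} = 2 \sqrt{9070} \approx 190.47$)
$\frac{A}{12999} + \frac{78 \left(\left(-16 - 53\right) + 46\right)}{17830} = \frac{2 \sqrt{9070}}{12999} + \frac{78 \left(\left(-16 - 53\right) + 46\right)}{17830} = 2 \sqrt{9070} \cdot \frac{1}{12999} + 78 \left(-69 + 46\right) \frac{1}{17830} = \frac{2 \sqrt{9070}}{12999} + 78 \left(-23\right) \frac{1}{17830} = \frac{2 \sqrt{9070}}{12999} - \frac{897}{8915} = - \frac{897}{8915} + \frac{2 \sqrt{9070}}{12999}$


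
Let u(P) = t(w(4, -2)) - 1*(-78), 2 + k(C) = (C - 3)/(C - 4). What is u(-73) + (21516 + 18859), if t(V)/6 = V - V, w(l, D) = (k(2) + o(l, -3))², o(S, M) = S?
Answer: 40453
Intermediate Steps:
k(C) = -2 + (-3 + C)/(-4 + C) (k(C) = -2 + (C - 3)/(C - 4) = -2 + (-3 + C)/(-4 + C))
w(l, D) = (-3/2 + l)² (w(l, D) = ((5 - 1*2)/(-4 + 2) + l)² = ((5 - 2)/(-2) + l)² = (-½*3 + l)² = (-3/2 + l)²)
t(V) = 0 (t(V) = 6*(V - V) = 6*0 = 0)
u(P) = 78 (u(P) = 0 - 1*(-78) = 0 + 78 = 78)
u(-73) + (21516 + 18859) = 78 + (21516 + 18859) = 78 + 40375 = 40453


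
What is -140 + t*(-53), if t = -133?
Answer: 6909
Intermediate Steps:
-140 + t*(-53) = -140 - 133*(-53) = -140 + 7049 = 6909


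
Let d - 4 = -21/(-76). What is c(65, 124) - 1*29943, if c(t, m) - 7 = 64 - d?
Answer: -2270597/76 ≈ -29876.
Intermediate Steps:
d = 325/76 (d = 4 - 21/(-76) = 4 - 21*(-1/76) = 4 + 21/76 = 325/76 ≈ 4.2763)
c(t, m) = 5071/76 (c(t, m) = 7 + (64 - 1*325/76) = 7 + (64 - 325/76) = 7 + 4539/76 = 5071/76)
c(65, 124) - 1*29943 = 5071/76 - 1*29943 = 5071/76 - 29943 = -2270597/76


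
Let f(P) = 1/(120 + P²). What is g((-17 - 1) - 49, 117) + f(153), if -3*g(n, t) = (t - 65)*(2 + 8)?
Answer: -1359453/7843 ≈ -173.33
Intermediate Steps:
g(n, t) = 650/3 - 10*t/3 (g(n, t) = -(t - 65)*(2 + 8)/3 = -(-65 + t)*10/3 = -(-650 + 10*t)/3 = 650/3 - 10*t/3)
g((-17 - 1) - 49, 117) + f(153) = (650/3 - 10/3*117) + 1/(120 + 153²) = (650/3 - 390) + 1/(120 + 23409) = -520/3 + 1/23529 = -1359453/7843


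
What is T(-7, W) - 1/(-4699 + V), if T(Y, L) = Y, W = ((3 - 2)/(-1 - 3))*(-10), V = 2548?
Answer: -15056/2151 ≈ -6.9995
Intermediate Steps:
W = 5/2 (W = (1/(-4))*(-10) = (1*(-¼))*(-10) = -¼*(-10) = 5/2 ≈ 2.5000)
T(-7, W) - 1/(-4699 + V) = -7 - 1/(-4699 + 2548) = -7 - 1/(-2151) = -7 - 1*(-1/2151) = -7 + 1/2151 = -15056/2151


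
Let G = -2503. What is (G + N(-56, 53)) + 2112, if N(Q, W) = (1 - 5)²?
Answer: -375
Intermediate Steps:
N(Q, W) = 16 (N(Q, W) = (-4)² = 16)
(G + N(-56, 53)) + 2112 = (-2503 + 16) + 2112 = -2487 + 2112 = -375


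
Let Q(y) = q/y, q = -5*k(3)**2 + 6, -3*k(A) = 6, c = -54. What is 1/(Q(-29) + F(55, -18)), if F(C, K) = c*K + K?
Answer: 29/27680 ≈ 0.0010477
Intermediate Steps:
k(A) = -2 (k(A) = -1/3*6 = -2)
F(C, K) = -53*K (F(C, K) = -54*K + K = -53*K)
q = -14 (q = -5*(-2)**2 + 6 = -5*4 + 6 = -20 + 6 = -14)
Q(y) = -14/y
1/(Q(-29) + F(55, -18)) = 1/(-14/(-29) - 53*(-18)) = 1/(-14*(-1/29) + 954) = 1/(14/29 + 954) = 1/(27680/29) = 29/27680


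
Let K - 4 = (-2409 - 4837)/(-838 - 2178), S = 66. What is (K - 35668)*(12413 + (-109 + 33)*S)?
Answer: -30599505041/116 ≈ -2.6379e+8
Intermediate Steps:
K = 9655/1508 (K = 4 + (-2409 - 4837)/(-838 - 2178) = 4 - 7246/(-3016) = 4 - 7246*(-1/3016) = 4 + 3623/1508 = 9655/1508 ≈ 6.4025)
(K - 35668)*(12413 + (-109 + 33)*S) = (9655/1508 - 35668)*(12413 + (-109 + 33)*66) = -53777689*(12413 - 76*66)/1508 = -53777689*(12413 - 5016)/1508 = -53777689/1508*7397 = -30599505041/116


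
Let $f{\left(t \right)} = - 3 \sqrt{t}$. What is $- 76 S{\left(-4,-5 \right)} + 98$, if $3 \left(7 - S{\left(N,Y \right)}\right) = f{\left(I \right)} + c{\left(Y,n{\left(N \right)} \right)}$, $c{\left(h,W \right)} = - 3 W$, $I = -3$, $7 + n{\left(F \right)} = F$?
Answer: $402 - 76 i \sqrt{3} \approx 402.0 - 131.64 i$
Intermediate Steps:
$n{\left(F \right)} = -7 + F$
$S{\left(N,Y \right)} = N + i \sqrt{3}$ ($S{\left(N,Y \right)} = 7 - \frac{- 3 \sqrt{-3} - 3 \left(-7 + N\right)}{3} = 7 - \frac{- 3 i \sqrt{3} - \left(-21 + 3 N\right)}{3} = 7 - \frac{21 - 3 N - 3 i \sqrt{3}}{3} = 7 + \left(-7 + N + i \sqrt{3}\right) = N + i \sqrt{3}$)
$- 76 S{\left(-4,-5 \right)} + 98 = - 76 \left(-4 + i \sqrt{3}\right) + 98 = \left(304 - 76 i \sqrt{3}\right) + 98 = 402 - 76 i \sqrt{3}$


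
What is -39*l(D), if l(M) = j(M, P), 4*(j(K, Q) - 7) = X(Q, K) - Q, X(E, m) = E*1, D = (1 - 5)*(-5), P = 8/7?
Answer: -273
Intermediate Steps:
P = 8/7 (P = 8*(1/7) = 8/7 ≈ 1.1429)
D = 20 (D = -4*(-5) = 20)
X(E, m) = E
j(K, Q) = 7 (j(K, Q) = 7 + (Q - Q)/4 = 7 + (1/4)*0 = 7 + 0 = 7)
l(M) = 7
-39*l(D) = -39*7 = -273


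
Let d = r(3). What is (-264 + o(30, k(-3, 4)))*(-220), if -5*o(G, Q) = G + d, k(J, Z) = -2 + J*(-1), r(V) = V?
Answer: 59532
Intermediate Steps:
d = 3
k(J, Z) = -2 - J
o(G, Q) = -⅗ - G/5 (o(G, Q) = -(G + 3)/5 = -(3 + G)/5 = -⅗ - G/5)
(-264 + o(30, k(-3, 4)))*(-220) = (-264 + (-⅗ - ⅕*30))*(-220) = (-264 + (-⅗ - 6))*(-220) = (-264 - 33/5)*(-220) = -1353/5*(-220) = 59532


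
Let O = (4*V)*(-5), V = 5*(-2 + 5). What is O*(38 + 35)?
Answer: -21900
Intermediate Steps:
V = 15 (V = 5*3 = 15)
O = -300 (O = (4*15)*(-5) = 60*(-5) = -300)
O*(38 + 35) = -300*(38 + 35) = -300*73 = -21900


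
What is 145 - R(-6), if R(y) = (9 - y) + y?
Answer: 136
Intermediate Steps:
R(y) = 9
145 - R(-6) = 145 - 1*9 = 145 - 9 = 136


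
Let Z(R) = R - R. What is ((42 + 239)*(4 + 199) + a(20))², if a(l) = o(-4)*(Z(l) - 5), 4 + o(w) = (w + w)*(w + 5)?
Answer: 3260752609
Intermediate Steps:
Z(R) = 0
o(w) = -4 + 2*w*(5 + w) (o(w) = -4 + (w + w)*(w + 5) = -4 + (2*w)*(5 + w) = -4 + 2*w*(5 + w))
a(l) = 60 (a(l) = (-4 + 2*(-4)² + 10*(-4))*(0 - 5) = (-4 + 2*16 - 40)*(-5) = (-4 + 32 - 40)*(-5) = -12*(-5) = 60)
((42 + 239)*(4 + 199) + a(20))² = ((42 + 239)*(4 + 199) + 60)² = (281*203 + 60)² = (57043 + 60)² = 57103² = 3260752609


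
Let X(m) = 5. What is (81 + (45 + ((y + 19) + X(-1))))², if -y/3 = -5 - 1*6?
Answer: 33489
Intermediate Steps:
y = 33 (y = -3*(-5 - 1*6) = -3*(-5 - 6) = -3*(-11) = 33)
(81 + (45 + ((y + 19) + X(-1))))² = (81 + (45 + ((33 + 19) + 5)))² = (81 + (45 + (52 + 5)))² = (81 + (45 + 57))² = (81 + 102)² = 183² = 33489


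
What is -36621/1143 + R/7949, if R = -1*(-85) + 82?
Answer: -32323272/1009523 ≈ -32.018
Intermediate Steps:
R = 167 (R = 85 + 82 = 167)
-36621/1143 + R/7949 = -36621/1143 + 167/7949 = -36621*1/1143 + 167*(1/7949) = -4069/127 + 167/7949 = -32323272/1009523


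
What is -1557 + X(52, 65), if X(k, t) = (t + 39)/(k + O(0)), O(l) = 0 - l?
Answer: -1555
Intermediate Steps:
O(l) = -l
X(k, t) = (39 + t)/k (X(k, t) = (t + 39)/(k - 1*0) = (39 + t)/(k + 0) = (39 + t)/k)
-1557 + X(52, 65) = -1557 + (39 + 65)/52 = -1557 + (1/52)*104 = -1557 + 2 = -1555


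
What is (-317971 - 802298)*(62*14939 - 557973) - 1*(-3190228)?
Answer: -412530267677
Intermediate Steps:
(-317971 - 802298)*(62*14939 - 557973) - 1*(-3190228) = -1120269*(926218 - 557973) + 3190228 = -1120269*368245 + 3190228 = -412533457905 + 3190228 = -412530267677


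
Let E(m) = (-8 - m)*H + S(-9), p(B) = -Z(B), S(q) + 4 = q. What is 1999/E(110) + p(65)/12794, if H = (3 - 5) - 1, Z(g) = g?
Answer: 25553041/4362754 ≈ 5.8571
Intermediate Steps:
H = -3 (H = -2 - 1 = -3)
S(q) = -4 + q
p(B) = -B
E(m) = 11 + 3*m (E(m) = (-8 - m)*(-3) + (-4 - 9) = (24 + 3*m) - 13 = 11 + 3*m)
1999/E(110) + p(65)/12794 = 1999/(11 + 3*110) - 1*65/12794 = 1999/(11 + 330) - 65*1/12794 = 1999/341 - 65/12794 = 25553041/4362754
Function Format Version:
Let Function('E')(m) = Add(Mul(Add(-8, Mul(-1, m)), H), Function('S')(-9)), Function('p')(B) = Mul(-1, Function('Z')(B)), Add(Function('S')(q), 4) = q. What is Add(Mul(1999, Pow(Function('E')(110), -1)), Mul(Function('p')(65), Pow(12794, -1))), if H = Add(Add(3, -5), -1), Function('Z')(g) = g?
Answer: Rational(25553041, 4362754) ≈ 5.8571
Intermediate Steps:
H = -3 (H = Add(-2, -1) = -3)
Function('S')(q) = Add(-4, q)
Function('p')(B) = Mul(-1, B)
Function('E')(m) = Add(11, Mul(3, m)) (Function('E')(m) = Add(Mul(Add(-8, Mul(-1, m)), -3), Add(-4, -9)) = Add(Add(24, Mul(3, m)), -13) = Add(11, Mul(3, m)))
Add(Mul(1999, Pow(Function('E')(110), -1)), Mul(Function('p')(65), Pow(12794, -1))) = Add(Mul(1999, Pow(Add(11, Mul(3, 110)), -1)), Mul(Mul(-1, 65), Pow(12794, -1))) = Add(Mul(1999, Pow(Add(11, 330), -1)), Mul(-65, Rational(1, 12794))) = Add(Mul(1999, Pow(341, -1)), Rational(-65, 12794)) = Add(Mul(1999, Rational(1, 341)), Rational(-65, 12794)) = Add(Rational(1999, 341), Rational(-65, 12794)) = Rational(25553041, 4362754)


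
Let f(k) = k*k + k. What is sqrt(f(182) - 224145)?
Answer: I*sqrt(190839) ≈ 436.85*I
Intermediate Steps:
f(k) = k + k**2 (f(k) = k**2 + k = k + k**2)
sqrt(f(182) - 224145) = sqrt(182*(1 + 182) - 224145) = sqrt(182*183 - 224145) = sqrt(33306 - 224145) = sqrt(-190839) = I*sqrt(190839)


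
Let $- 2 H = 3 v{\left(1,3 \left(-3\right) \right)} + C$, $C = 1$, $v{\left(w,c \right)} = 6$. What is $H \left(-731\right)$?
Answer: $\frac{13889}{2} \approx 6944.5$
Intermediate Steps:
$H = - \frac{19}{2}$ ($H = - \frac{3 \cdot 6 + 1}{2} = - \frac{18 + 1}{2} = \left(- \frac{1}{2}\right) 19 = - \frac{19}{2} \approx -9.5$)
$H \left(-731\right) = \left(- \frac{19}{2}\right) \left(-731\right) = \frac{13889}{2}$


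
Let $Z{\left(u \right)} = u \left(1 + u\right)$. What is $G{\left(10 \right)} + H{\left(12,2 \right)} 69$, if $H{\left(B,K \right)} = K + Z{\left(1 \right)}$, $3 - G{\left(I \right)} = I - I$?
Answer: $279$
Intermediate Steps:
$G{\left(I \right)} = 3$ ($G{\left(I \right)} = 3 - \left(I - I\right) = 3 - 0 = 3 + 0 = 3$)
$H{\left(B,K \right)} = 2 + K$ ($H{\left(B,K \right)} = K + 1 \left(1 + 1\right) = K + 1 \cdot 2 = K + 2 = 2 + K$)
$G{\left(10 \right)} + H{\left(12,2 \right)} 69 = 3 + \left(2 + 2\right) 69 = 3 + 4 \cdot 69 = 3 + 276 = 279$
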